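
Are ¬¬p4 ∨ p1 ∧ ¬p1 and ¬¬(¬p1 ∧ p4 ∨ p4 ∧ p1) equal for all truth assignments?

Yes

E1: ¬¬p4 ∨ p1 ∧ ¬p1
    = p4 ∨ p1 ∧ ¬p1   — double negation
    = p4   — complement / identity
E2: ¬¬(¬p1 ∧ p4 ∨ p4 ∧ p1)
    = ¬¬p4   — distribution
    = p4   — double negation
Both reduce to p4, so they are equivalent.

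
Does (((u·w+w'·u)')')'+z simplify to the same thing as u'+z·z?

Yes

E1: (((u·w+w'·u)')')'+z
    = ((((w+w')·u)')')'+z
    = ((u')')'+z
    = u'+z
E2: u'+z·z
    = u'+z
Both reduce to u'+z, so they are equivalent.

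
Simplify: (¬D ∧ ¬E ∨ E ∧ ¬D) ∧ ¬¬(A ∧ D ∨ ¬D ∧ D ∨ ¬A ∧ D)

(¬D ∧ ¬E ∨ E ∧ ¬D) ∧ ¬¬(A ∧ D ∨ ¬D ∧ D ∨ ¬A ∧ D)
= (¬D ∧ ¬E ∨ E ∧ ¬D) ∧ (A ∧ D ∨ ¬D ∧ D ∨ ¬A ∧ D)   — double negation
= ¬D ∧ (A ∧ D ∨ ¬D ∧ D ∨ ¬A ∧ D)   — distribution
= ¬D ∧ (A ∧ D ∨ ¬A ∧ D)   — complement / identity
= ¬D ∧ D   — distribution
= False   — complement

False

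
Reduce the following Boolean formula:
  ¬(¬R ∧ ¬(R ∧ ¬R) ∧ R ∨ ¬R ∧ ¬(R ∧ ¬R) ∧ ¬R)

¬(¬R ∧ ¬(R ∧ ¬R) ∧ R ∨ ¬R ∧ ¬(R ∧ ¬R) ∧ ¬R)
= ¬(¬R ∧ ¬(R ∧ ¬R))
= R ∨ R ∧ ¬R
= R

R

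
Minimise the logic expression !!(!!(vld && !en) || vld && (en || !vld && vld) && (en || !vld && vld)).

!!(!!(vld && !en) || vld && (en || !vld && vld) && (en || !vld && vld))
= !!(vld && !en || vld && (en || !vld && vld) && (en || !vld && vld))   — double negation
= vld && !en || vld && (en || !vld && vld) && (en || !vld && vld)   — double negation
= vld && !en || vld && (en || !vld && vld)   — idempotence
= vld && !en || vld && en   — complement / identity
= vld   — distribution

vld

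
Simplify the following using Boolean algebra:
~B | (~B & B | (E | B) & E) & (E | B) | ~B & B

~B | E

~B | (~B & B | (E | B) & E) & (E | B) | ~B & B
= ~B | (~B & B | (E | B) & E) & (E | B)   (complement / identity)
= ~B | (~B & B | E) & (E | B)   (absorption)
= ~B | E & (E | B)   (complement / identity)
= ~B | E   (absorption)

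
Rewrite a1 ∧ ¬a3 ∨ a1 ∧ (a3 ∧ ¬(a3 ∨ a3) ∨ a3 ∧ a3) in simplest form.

a1 ∧ ¬a3 ∨ a1 ∧ (a3 ∧ ¬(a3 ∨ a3) ∨ a3 ∧ a3)
= a1 ∧ ¬a3 ∨ a1 ∧ (a3 ∧ ¬a3 ∨ a3 ∧ a3)
= a1 ∧ ¬a3 ∨ a1 ∧ a3
= a1

a1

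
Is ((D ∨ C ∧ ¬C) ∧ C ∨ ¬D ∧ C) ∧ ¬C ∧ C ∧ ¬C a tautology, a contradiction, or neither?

((D ∨ C ∧ ¬C) ∧ C ∨ ¬D ∧ C) ∧ ¬C ∧ C ∧ ¬C
= (D ∧ C ∨ ¬D ∧ C) ∧ ¬C ∧ C ∧ ¬C
= C ∧ ¬C ∧ C ∧ ¬C
= C ∧ ¬C
= False

contradiction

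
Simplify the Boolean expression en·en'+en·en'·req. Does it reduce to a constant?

0

en·en'+en·en'·req
= en·en'   (absorption)
= 0   (complement)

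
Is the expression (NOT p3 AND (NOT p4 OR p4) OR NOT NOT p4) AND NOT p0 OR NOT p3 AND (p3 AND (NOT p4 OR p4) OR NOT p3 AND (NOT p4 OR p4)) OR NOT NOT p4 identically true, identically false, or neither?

(NOT p3 AND (NOT p4 OR p4) OR NOT NOT p4) AND NOT p0 OR NOT p3 AND (p3 AND (NOT p4 OR p4) OR NOT p3 AND (NOT p4 OR p4)) OR NOT NOT p4
= (NOT p3 AND (NOT p4 OR p4) OR NOT NOT p4) AND NOT p0 OR NOT p3 AND (NOT p4 OR p4) OR NOT NOT p4
= NOT p3 AND (NOT p4 OR p4) OR NOT NOT p4
= NOT p3 AND (NOT p4 OR p4) OR p4
= NOT p3 OR p4
This depends on p3, p4, so it is not a constant.

neither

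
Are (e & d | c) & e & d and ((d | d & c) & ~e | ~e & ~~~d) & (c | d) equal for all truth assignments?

No

E1: (e & d | c) & e & d
    = e & d
E2: ((d | d & c) & ~e | ~e & ~~~d) & (c | d)
    = ((d | d & c) & ~e | ~e & ~d) & (c | d)
    = (d & ~e | ~e & ~d) & (c | d)
    = ~e & (c | d)
These differ: at c=1, d=1, e=0, E1 = 0 but E2 = 1.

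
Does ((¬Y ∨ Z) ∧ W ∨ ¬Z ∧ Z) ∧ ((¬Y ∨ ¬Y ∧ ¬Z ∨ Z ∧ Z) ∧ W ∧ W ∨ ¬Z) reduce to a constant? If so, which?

((¬Y ∨ Z) ∧ W ∨ ¬Z ∧ Z) ∧ ((¬Y ∨ ¬Y ∧ ¬Z ∨ Z ∧ Z) ∧ W ∧ W ∨ ¬Z)
= ((¬Y ∨ Z) ∧ W ∨ ¬Z ∧ Z) ∧ ((¬Y ∨ ¬Y ∧ ¬Z ∨ Z ∧ Z) ∧ W ∨ ¬Z)
= ((¬Y ∨ Z) ∧ W ∨ ¬Z ∧ Z) ∧ ((¬Y ∨ Z ∧ Z) ∧ W ∨ ¬Z)
= ((¬Y ∨ Z) ∧ W ∨ ¬Z ∧ Z) ∧ ((¬Y ∨ Z) ∧ W ∨ ¬Z)
= (¬Y ∨ Z) ∧ W ∧ ((¬Y ∨ Z) ∧ W ∨ ¬Z)
= (¬Y ∨ Z) ∧ W
This depends on W, Y, Z, so it is not a constant.

no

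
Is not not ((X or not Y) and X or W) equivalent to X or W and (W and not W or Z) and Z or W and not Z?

E1: not not ((X or not Y) and X or W)
    = not not (X or W)   — absorption
    = X or W   — double negation
E2: X or W and (W and not W or Z) and Z or W and not Z
    = X or W and Z and Z or W and not Z   — complement / identity
    = X or W and Z or W and not Z   — idempotence
    = X or W   — distribution
Both reduce to X or W, so they are equivalent.

Yes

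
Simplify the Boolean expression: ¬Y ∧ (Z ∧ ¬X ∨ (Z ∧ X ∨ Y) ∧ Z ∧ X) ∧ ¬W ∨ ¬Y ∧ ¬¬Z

¬Y ∧ Z

¬Y ∧ (Z ∧ ¬X ∨ (Z ∧ X ∨ Y) ∧ Z ∧ X) ∧ ¬W ∨ ¬Y ∧ ¬¬Z
= ¬Y ∧ (Z ∧ ¬X ∨ (Z ∧ X ∨ Y) ∧ Z ∧ X) ∧ ¬W ∨ ¬Y ∧ Z   (double negation)
= ¬Y ∧ (Z ∧ ¬X ∨ Z ∧ X) ∧ ¬W ∨ ¬Y ∧ Z   (absorption)
= ¬Y ∧ Z ∧ ¬W ∨ ¬Y ∧ Z   (distribution)
= ¬Y ∧ Z   (absorption)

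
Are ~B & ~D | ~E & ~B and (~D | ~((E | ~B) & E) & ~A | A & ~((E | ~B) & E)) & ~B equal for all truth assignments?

Yes

E1: ~B & ~D | ~E & ~B
    = (~D | ~E) & ~B   (distribution)
E2: (~D | ~((E | ~B) & E) & ~A | A & ~((E | ~B) & E)) & ~B
    = (~D | ~((E | ~B) & E)) & ~B   (distribution)
    = (~D | ~E) & ~B   (absorption)
Both reduce to (~D | ~E) & ~B, so they are equivalent.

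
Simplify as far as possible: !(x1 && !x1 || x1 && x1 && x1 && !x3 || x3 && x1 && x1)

!x1

!(x1 && !x1 || x1 && x1 && x1 && !x3 || x3 && x1 && x1)
= !(x1 && !x1 || x1 && x1 && !x3 || x3 && x1 && x1)   — idempotence
= !(x1 && !x1 || x1 && x1)   — distribution
= !x1   — distribution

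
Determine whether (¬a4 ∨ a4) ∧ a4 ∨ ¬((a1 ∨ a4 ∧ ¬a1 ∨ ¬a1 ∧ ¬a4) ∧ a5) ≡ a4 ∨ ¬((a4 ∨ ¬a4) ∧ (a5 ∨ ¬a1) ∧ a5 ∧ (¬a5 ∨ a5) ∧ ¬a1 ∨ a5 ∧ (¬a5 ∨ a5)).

E1: (¬a4 ∨ a4) ∧ a4 ∨ ¬((a1 ∨ a4 ∧ ¬a1 ∨ ¬a1 ∧ ¬a4) ∧ a5)
    = (¬a4 ∨ a4) ∧ a4 ∨ ¬((a1 ∨ ¬a1) ∧ a5)   [distribution]
    = (¬a4 ∨ a4) ∧ a4 ∨ ¬a5   [complement / identity]
    = a4 ∨ ¬a5   [complement / identity]
E2: a4 ∨ ¬((a4 ∨ ¬a4) ∧ (a5 ∨ ¬a1) ∧ a5 ∧ (¬a5 ∨ a5) ∧ ¬a1 ∨ a5 ∧ (¬a5 ∨ a5))
    = a4 ∨ ¬((a5 ∨ ¬a1) ∧ a5 ∧ (¬a5 ∨ a5) ∧ ¬a1 ∨ a5 ∧ (¬a5 ∨ a5))   [complement / identity]
    = a4 ∨ ¬(a5 ∧ (¬a5 ∨ a5) ∧ ¬a1 ∨ a5 ∧ (¬a5 ∨ a5))   [absorption]
    = a4 ∨ ¬(a5 ∧ (¬a5 ∨ a5))   [absorption]
    = a4 ∨ ¬a5   [complement / identity]
Both reduce to a4 ∨ ¬a5, so they are equivalent.

Yes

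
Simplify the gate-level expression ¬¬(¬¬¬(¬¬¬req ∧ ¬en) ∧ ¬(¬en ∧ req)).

en

¬¬(¬¬¬(¬¬¬req ∧ ¬en) ∧ ¬(¬en ∧ req))
= ¬¬(¬¬¬(¬req ∧ ¬en) ∧ ¬(¬en ∧ req))   [double negation]
= ¬(¬¬(¬req ∧ ¬en) ∨ ¬en ∧ req)   [De Morgan]
= ¬(¬req ∧ ¬en ∨ ¬en ∧ req)   [double negation]
= ¬¬en   [distribution]
= en   [double negation]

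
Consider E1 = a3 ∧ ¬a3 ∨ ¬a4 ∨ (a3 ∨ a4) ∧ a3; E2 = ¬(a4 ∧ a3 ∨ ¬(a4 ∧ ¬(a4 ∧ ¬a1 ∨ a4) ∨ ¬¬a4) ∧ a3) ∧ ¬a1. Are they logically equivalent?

No

E1: a3 ∧ ¬a3 ∨ ¬a4 ∨ (a3 ∨ a4) ∧ a3
    = ¬a4 ∨ (a3 ∨ a4) ∧ a3   — complement / identity
    = ¬a4 ∨ a3   — absorption
E2: ¬(a4 ∧ a3 ∨ ¬(a4 ∧ ¬(a4 ∧ ¬a1 ∨ a4) ∨ ¬¬a4) ∧ a3) ∧ ¬a1
    = ¬(a4 ∧ a3 ∨ ¬(a4 ∧ ¬(a4 ∧ ¬a1 ∨ a4) ∨ a4) ∧ a3) ∧ ¬a1   — double negation
    = ¬(a4 ∧ a3 ∨ ¬(a4 ∧ ¬a4 ∨ a4) ∧ a3) ∧ ¬a1   — absorption
    = ¬(a4 ∧ a3 ∨ ¬a4 ∧ a3) ∧ ¬a1   — complement / identity
    = ¬a3 ∧ ¬a1   — distribution
These differ: at a1=1, a3=1, a4=0, E1 = 1 but E2 = 0.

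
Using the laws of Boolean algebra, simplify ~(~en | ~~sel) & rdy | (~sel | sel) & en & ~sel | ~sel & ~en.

~(~en | ~~sel) & rdy | (~sel | sel) & en & ~sel | ~sel & ~en
= en & ~sel & rdy | (~sel | sel) & en & ~sel | ~sel & ~en   [De Morgan]
= en & ~sel & rdy | en & ~sel | ~sel & ~en   [complement / identity]
= en & ~sel | ~sel & ~en   [absorption]
= ~sel   [distribution]

~sel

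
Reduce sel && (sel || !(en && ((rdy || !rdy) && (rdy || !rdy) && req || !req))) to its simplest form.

sel && (sel || !(en && ((rdy || !rdy) && (rdy || !rdy) && req || !req)))
= sel && (sel || !(en && ((rdy || !rdy) && req || !req)))
= sel && (sel || !(en && (req || !req)))
= sel && (sel || !en)
= sel

sel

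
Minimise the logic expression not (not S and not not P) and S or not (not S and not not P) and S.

not (not S and not not P) and S or not (not S and not not P) and S
= (S or not P) and S or not (not S and not not P) and S   (De Morgan)
= (S or not P) and S or (S or not P) and S   (De Morgan)
= (S or not P) and S   (idempotence)
= S   (absorption)

S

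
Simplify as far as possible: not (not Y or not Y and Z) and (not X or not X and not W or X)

not (not Y or not Y and Z) and (not X or not X and not W or X)
= not not Y and (not X or not X and not W or X)   [absorption]
= not not Y and (not X or X)   [absorption]
= not not Y   [complement / identity]
= Y   [double negation]

Y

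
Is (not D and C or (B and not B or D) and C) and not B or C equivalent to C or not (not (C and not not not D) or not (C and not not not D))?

E1: (not D and C or (B and not B or D) and C) and not B or C
    = (not D and C or D and C) and not B or C   (complement / identity)
    = C and not B or C   (distribution)
    = C   (absorption)
E2: C or not (not (C and not not not D) or not (C and not not not D))
    = C or not not (C and not not not D)   (idempotence)
    = C or not not (C and not D)   (double negation)
    = C or C and not D   (double negation)
    = C   (absorption)
Both reduce to C, so they are equivalent.

Yes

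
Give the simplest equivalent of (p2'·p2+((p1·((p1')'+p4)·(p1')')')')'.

p1'

(p2'·p2+((p1·((p1')'+p4)·(p1')')')')'
= (p2'·p2+((p1·(p1')')')')'   — absorption
= (p2'·p2+((p1·p1)')')'   — double negation
= (((p1·p1)')')'   — complement / identity
= (p1·p1)'   — double negation
= p1'   — idempotence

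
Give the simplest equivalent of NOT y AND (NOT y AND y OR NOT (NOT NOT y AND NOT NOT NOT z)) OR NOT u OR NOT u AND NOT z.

NOT y OR NOT u

NOT y AND (NOT y AND y OR NOT (NOT NOT y AND NOT NOT NOT z)) OR NOT u OR NOT u AND NOT z
= NOT y AND (NOT y AND y OR NOT (NOT NOT y AND NOT z)) OR NOT u OR NOT u AND NOT z
= NOT y AND (NOT y AND y OR NOT y OR z) OR NOT u OR NOT u AND NOT z
= NOT y AND (NOT y OR z) OR NOT u OR NOT u AND NOT z
= NOT y AND (NOT y OR z) OR NOT u
= NOT y OR NOT u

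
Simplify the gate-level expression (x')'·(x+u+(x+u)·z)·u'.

(x')'·(x+u+(x+u)·z)·u'
= x·(x+u+(x+u)·z)·u'   [double negation]
= x·(x+u)·u'   [absorption]
= x·u'   [absorption]

x·u'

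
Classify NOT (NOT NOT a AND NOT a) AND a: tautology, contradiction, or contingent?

NOT (NOT NOT a AND NOT a) AND a
= (NOT a OR a) AND a   — De Morgan
= a   — complement / identity
This depends on a, so it is not a constant.

contingent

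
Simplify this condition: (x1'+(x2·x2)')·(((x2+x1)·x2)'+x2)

(x1'+(x2·x2)')·(((x2+x1)·x2)'+x2)
= (x1'+(x2·x2)')·(x2'+x2)   — absorption
= x1'+(x2·x2)'   — complement / identity
= x1'+x2'   — idempotence

x1'+x2'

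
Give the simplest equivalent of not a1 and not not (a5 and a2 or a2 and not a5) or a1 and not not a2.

a2

not a1 and not not (a5 and a2 or a2 and not a5) or a1 and not not a2
= not a1 and not not a2 or a1 and not not a2   (distribution)
= not not a2   (distribution)
= a2   (double negation)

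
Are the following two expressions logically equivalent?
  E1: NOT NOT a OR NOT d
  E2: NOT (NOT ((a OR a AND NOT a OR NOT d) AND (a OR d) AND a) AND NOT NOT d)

E1: NOT NOT a OR NOT d
    = a OR NOT d   — double negation
E2: NOT (NOT ((a OR a AND NOT a OR NOT d) AND (a OR d) AND a) AND NOT NOT d)
    = NOT (NOT ((a OR a AND NOT a OR NOT d) AND a) AND NOT NOT d)   — absorption
    = NOT (NOT ((a OR NOT d) AND a) AND NOT NOT d)   — complement / identity
    = (a OR NOT d) AND a OR NOT d   — De Morgan
    = a OR NOT d   — absorption
Both reduce to a OR NOT d, so they are equivalent.

Yes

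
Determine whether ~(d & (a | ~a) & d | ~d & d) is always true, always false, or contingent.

contingent

~(d & (a | ~a) & d | ~d & d)
= ~(d & d | ~d & d)   — complement / identity
= ~d   — distribution
This depends on d, so it is not a constant.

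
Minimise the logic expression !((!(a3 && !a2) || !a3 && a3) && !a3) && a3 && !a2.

a3 && !a2

!((!(a3 && !a2) || !a3 && a3) && !a3) && a3 && !a2
= !(!(a3 && !a2) && !a3) && a3 && !a2
= (a3 && !a2 || a3) && a3 && !a2
= a3 && !a2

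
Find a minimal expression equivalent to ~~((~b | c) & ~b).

~~((~b | c) & ~b)
= ~~~b
= ~b

~b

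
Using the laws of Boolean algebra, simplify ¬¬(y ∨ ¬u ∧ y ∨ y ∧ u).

¬¬(y ∨ ¬u ∧ y ∨ y ∧ u)
= y ∨ ¬u ∧ y ∨ y ∧ u
= y ∨ y
= y

y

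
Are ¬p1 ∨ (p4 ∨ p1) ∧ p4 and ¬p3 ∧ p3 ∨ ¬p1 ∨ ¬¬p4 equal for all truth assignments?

Yes

E1: ¬p1 ∨ (p4 ∨ p1) ∧ p4
    = ¬p1 ∨ p4   — absorption
E2: ¬p3 ∧ p3 ∨ ¬p1 ∨ ¬¬p4
    = ¬p1 ∨ ¬¬p4   — complement / identity
    = ¬p1 ∨ p4   — double negation
Both reduce to ¬p1 ∨ p4, so they are equivalent.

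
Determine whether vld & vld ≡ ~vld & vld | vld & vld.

E1: vld & vld
    = vld   — idempotence
E2: ~vld & vld | vld & vld
    = vld   — distribution
Both reduce to vld, so they are equivalent.

Yes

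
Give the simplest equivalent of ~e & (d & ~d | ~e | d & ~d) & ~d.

~e & (d & ~d | ~e | d & ~d) & ~d
= ~e & (~e | d & ~d) & ~d   — complement / identity
= ~e & ~e & ~d   — complement / identity
= ~e & ~d   — idempotence

~e & ~d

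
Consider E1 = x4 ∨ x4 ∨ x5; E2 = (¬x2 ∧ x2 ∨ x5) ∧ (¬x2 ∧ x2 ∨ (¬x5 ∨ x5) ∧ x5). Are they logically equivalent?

E1: x4 ∨ x4 ∨ x5
    = x4 ∨ x5
E2: (¬x2 ∧ x2 ∨ x5) ∧ (¬x2 ∧ x2 ∨ (¬x5 ∨ x5) ∧ x5)
    = (¬x2 ∧ x2 ∨ x5) ∧ (¬x2 ∧ x2 ∨ x5)
    = ¬x2 ∧ x2 ∨ x5
    = x5
These differ: at x2=0, x4=1, x5=0, E1 = 1 but E2 = 0.

No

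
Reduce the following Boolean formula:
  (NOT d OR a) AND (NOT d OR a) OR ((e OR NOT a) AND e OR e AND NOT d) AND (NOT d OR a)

(NOT d OR a) AND (NOT d OR a) OR ((e OR NOT a) AND e OR e AND NOT d) AND (NOT d OR a)
= (NOT d OR a) AND (NOT d OR a OR (e OR NOT a) AND e OR e AND NOT d)   [distribution]
= (NOT d OR a) AND (NOT d OR a OR e OR e AND NOT d)   [absorption]
= (NOT d OR a) AND (NOT d OR a OR e)   [absorption]
= NOT d OR a   [absorption]

NOT d OR a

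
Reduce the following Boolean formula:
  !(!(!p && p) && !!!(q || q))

q

!(!(!p && p) && !!!(q || q))
= !(!(!p && p) && !(q || q))   [double negation]
= !p && p || q || q   [De Morgan]
= q || q   [complement / identity]
= q   [idempotence]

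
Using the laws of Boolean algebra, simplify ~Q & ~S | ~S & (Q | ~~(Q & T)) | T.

~Q & ~S | ~S & (Q | ~~(Q & T)) | T
= ~Q & ~S | ~S & (Q | Q & T) | T
= ~Q & ~S | ~S & Q | T
= ~S | T

~S | T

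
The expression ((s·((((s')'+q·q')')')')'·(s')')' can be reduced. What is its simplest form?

((s·((((s')'+q·q')')')')'·(s')')'
= s·((((s')'+q·q')')')'+s'   — De Morgan
= s·(((s+q·q')')')'+s'   — double negation
= s·((s')')'+s'   — complement / identity
= s·s'+s'   — double negation
= s'   — complement / identity

s'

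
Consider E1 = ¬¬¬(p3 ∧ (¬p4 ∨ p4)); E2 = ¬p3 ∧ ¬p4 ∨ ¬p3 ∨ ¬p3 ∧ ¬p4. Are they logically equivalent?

E1: ¬¬¬(p3 ∧ (¬p4 ∨ p4))
    = ¬¬¬p3   [complement / identity]
    = ¬p3   [double negation]
E2: ¬p3 ∧ ¬p4 ∨ ¬p3 ∨ ¬p3 ∧ ¬p4
    = ¬p3 ∨ ¬p3 ∧ ¬p4   [absorption]
    = ¬p3   [absorption]
Both reduce to ¬p3, so they are equivalent.

Yes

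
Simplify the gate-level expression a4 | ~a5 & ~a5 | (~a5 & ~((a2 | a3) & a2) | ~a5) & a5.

a4 | ~a5

a4 | ~a5 & ~a5 | (~a5 & ~((a2 | a3) & a2) | ~a5) & a5
= a4 | ~a5 & ~a5 | (~a5 & ~a2 | ~a5) & a5   [absorption]
= a4 | ~a5 & ~a5 | ~a5 & a5   [absorption]
= a4 | ~a5   [distribution]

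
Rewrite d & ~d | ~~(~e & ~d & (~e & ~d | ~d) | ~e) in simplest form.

~e

d & ~d | ~~(~e & ~d & (~e & ~d | ~d) | ~e)
= d & ~d | ~~(~e & ~d | ~e)   (absorption)
= d & ~d | ~~~e   (absorption)
= ~~~e   (complement / identity)
= ~e   (double negation)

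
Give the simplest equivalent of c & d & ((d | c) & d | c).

c & d & ((d | c) & d | c)
= c & d & (d | c)   [absorption]
= c & d   [absorption]

c & d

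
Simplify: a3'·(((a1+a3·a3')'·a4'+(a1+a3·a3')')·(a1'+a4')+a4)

a3'·(a1'+a4)

a3'·(((a1+a3·a3')'·a4'+(a1+a3·a3')')·(a1'+a4')+a4)
= a3'·((a1+a3·a3')'·(a1'+a4')+a4)   [absorption]
= a3'·(a1'·(a1'+a4')+a4)   [complement / identity]
= a3'·(a1'+a4)   [absorption]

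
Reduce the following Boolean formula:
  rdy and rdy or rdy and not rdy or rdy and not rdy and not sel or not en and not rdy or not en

rdy and rdy or rdy and not rdy or rdy and not rdy and not sel or not en and not rdy or not en
= rdy and rdy or rdy and not rdy or not en and not rdy or not en   [absorption]
= rdy and rdy or rdy and not rdy or not en   [absorption]
= rdy or not en   [distribution]

rdy or not en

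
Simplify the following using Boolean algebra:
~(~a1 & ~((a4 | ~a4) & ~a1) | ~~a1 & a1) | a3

~(~a1 & ~((a4 | ~a4) & ~a1) | ~~a1 & a1) | a3
= ~(~a1 & ~~a1 | ~~a1 & a1) | a3   (complement / identity)
= ~~~a1 | a3   (distribution)
= ~a1 | a3   (double negation)

~a1 | a3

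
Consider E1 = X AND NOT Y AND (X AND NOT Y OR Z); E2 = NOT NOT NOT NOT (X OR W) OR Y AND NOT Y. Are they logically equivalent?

No

E1: X AND NOT Y AND (X AND NOT Y OR Z)
    = X AND NOT Y   — absorption
E2: NOT NOT NOT NOT (X OR W) OR Y AND NOT Y
    = NOT NOT (X OR W) OR Y AND NOT Y   — double negation
    = X OR W OR Y AND NOT Y   — double negation
    = X OR W   — complement / identity
These differ: at W=1, X=0, Y=1, Z=0, E1 = 0 but E2 = 1.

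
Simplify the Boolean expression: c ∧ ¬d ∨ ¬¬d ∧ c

c

c ∧ ¬d ∨ ¬¬d ∧ c
= c ∧ ¬d ∨ d ∧ c
= c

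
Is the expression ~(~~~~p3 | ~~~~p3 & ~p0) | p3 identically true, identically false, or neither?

~(~~~~p3 | ~~~~p3 & ~p0) | p3
= ~~~~~p3 | p3   (absorption)
= ~~~p3 | p3   (double negation)
= ~p3 | p3   (double negation)
= 1   (complement)

identically true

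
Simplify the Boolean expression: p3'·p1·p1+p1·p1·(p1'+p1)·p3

p1

p3'·p1·p1+p1·p1·(p1'+p1)·p3
= p3'·p1·p1+p1·p1·p3   — complement / identity
= p1·p1   — distribution
= p1   — idempotence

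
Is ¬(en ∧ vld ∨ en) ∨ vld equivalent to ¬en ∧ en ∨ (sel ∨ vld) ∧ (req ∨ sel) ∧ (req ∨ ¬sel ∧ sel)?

E1: ¬(en ∧ vld ∨ en) ∨ vld
    = ¬en ∨ vld   — absorption
E2: ¬en ∧ en ∨ (sel ∨ vld) ∧ (req ∨ sel) ∧ (req ∨ ¬sel ∧ sel)
    = ¬en ∧ en ∨ (sel ∨ vld) ∧ (req ∨ sel) ∧ req   — complement / identity
    = (sel ∨ vld) ∧ (req ∨ sel) ∧ req   — complement / identity
    = (sel ∨ vld) ∧ req   — absorption
These differ: at en=1, req=0, sel=0, vld=1, E1 = 1 but E2 = 0.

No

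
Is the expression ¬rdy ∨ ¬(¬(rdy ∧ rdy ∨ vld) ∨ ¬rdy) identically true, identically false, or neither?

identically true

¬rdy ∨ ¬(¬(rdy ∧ rdy ∨ vld) ∨ ¬rdy)
= ¬rdy ∨ ¬(¬(rdy ∨ vld) ∨ ¬rdy)   [idempotence]
= ¬rdy ∨ (rdy ∨ vld) ∧ rdy   [De Morgan]
= ¬rdy ∨ rdy   [absorption]
= True   [complement]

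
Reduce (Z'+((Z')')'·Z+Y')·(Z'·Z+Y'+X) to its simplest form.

(Z'+((Z')')'·Z+Y')·(Z'·Z+Y'+X)
= (Z'+Z'·Z+Y')·(Z'·Z+Y'+X)
= Z'·Z+Y'+Z'·X
= Y'+Z'·X

Y'+Z'·X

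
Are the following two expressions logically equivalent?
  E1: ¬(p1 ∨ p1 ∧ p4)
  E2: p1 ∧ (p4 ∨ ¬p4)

E1: ¬(p1 ∨ p1 ∧ p4)
    = ¬p1   [absorption]
E2: p1 ∧ (p4 ∨ ¬p4)
    = p1   [complement / identity]
These differ: at p1=0, p4=0, E1 = 1 but E2 = 0.

No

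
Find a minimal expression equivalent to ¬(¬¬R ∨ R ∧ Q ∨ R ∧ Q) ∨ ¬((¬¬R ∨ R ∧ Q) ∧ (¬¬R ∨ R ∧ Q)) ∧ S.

¬R

¬(¬¬R ∨ R ∧ Q ∨ R ∧ Q) ∨ ¬((¬¬R ∨ R ∧ Q) ∧ (¬¬R ∨ R ∧ Q)) ∧ S
= ¬(¬¬R ∨ R ∧ Q ∨ R ∧ Q) ∨ ¬(¬¬R ∨ R ∧ Q) ∧ S
= ¬(¬¬R ∨ R ∧ Q) ∨ ¬(¬¬R ∨ R ∧ Q) ∧ S
= ¬(¬¬R ∨ R ∧ Q)
= ¬(R ∨ R ∧ Q)
= ¬R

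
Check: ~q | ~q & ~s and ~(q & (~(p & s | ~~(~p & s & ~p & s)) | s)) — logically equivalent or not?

Yes

E1: ~q | ~q & ~s
    = ~q   (absorption)
E2: ~(q & (~(p & s | ~~(~p & s & ~p & s)) | s))
    = ~(q & (~(p & s | ~p & s & ~p & s) | s))   (double negation)
    = ~(q & (~(p & s | ~p & s) | s))   (idempotence)
    = ~(q & (~s | s))   (distribution)
    = ~q   (complement / identity)
Both reduce to ~q, so they are equivalent.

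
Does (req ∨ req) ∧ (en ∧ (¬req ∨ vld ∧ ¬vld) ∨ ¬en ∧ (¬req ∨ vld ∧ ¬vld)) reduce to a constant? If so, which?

(req ∨ req) ∧ (en ∧ (¬req ∨ vld ∧ ¬vld) ∨ ¬en ∧ (¬req ∨ vld ∧ ¬vld))
= (req ∨ req) ∧ (¬req ∨ vld ∧ ¬vld)
= (req ∨ req) ∧ ¬req
= req ∧ ¬req
= False

yes, False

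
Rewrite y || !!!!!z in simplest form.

y || !z

y || !!!!!z
= y || !!!z   — double negation
= y || !z   — double negation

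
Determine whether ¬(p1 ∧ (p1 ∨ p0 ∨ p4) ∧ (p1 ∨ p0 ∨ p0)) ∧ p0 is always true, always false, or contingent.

¬(p1 ∧ (p1 ∨ p0 ∨ p4) ∧ (p1 ∨ p0 ∨ p0)) ∧ p0
= ¬(p1 ∧ (p1 ∨ p0 ∨ p4) ∧ (p1 ∨ p0)) ∧ p0   (idempotence)
= ¬(p1 ∧ (p1 ∨ p0)) ∧ p0   (absorption)
= ¬p1 ∧ p0   (absorption)
This depends on p0, p1, so it is not a constant.

contingent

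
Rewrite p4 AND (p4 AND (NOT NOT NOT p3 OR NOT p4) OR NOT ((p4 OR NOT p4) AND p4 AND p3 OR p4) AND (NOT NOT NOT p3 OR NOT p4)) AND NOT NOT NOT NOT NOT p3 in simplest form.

p4 AND NOT p3

p4 AND (p4 AND (NOT NOT NOT p3 OR NOT p4) OR NOT ((p4 OR NOT p4) AND p4 AND p3 OR p4) AND (NOT NOT NOT p3 OR NOT p4)) AND NOT NOT NOT NOT NOT p3
= p4 AND (p4 AND (NOT NOT NOT p3 OR NOT p4) OR NOT (p4 AND p3 OR p4) AND (NOT NOT NOT p3 OR NOT p4)) AND NOT NOT NOT NOT NOT p3   (complement / identity)
= p4 AND (p4 AND (NOT NOT NOT p3 OR NOT p4) OR NOT p4 AND (NOT NOT NOT p3 OR NOT p4)) AND NOT NOT NOT NOT NOT p3   (absorption)
= p4 AND (NOT NOT NOT p3 OR NOT p4) AND NOT NOT NOT NOT NOT p3   (distribution)
= p4 AND (NOT NOT NOT p3 OR NOT p4) AND NOT NOT NOT p3   (double negation)
= p4 AND NOT NOT NOT p3   (absorption)
= p4 AND NOT p3   (double negation)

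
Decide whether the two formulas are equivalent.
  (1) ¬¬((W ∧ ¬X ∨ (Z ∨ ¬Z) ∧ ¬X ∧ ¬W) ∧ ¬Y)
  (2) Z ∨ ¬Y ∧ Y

E1: ¬¬((W ∧ ¬X ∨ (Z ∨ ¬Z) ∧ ¬X ∧ ¬W) ∧ ¬Y)
    = ¬¬((W ∧ ¬X ∨ ¬X ∧ ¬W) ∧ ¬Y)
    = ¬¬(¬X ∧ ¬Y)
    = ¬X ∧ ¬Y
E2: Z ∨ ¬Y ∧ Y
    = Z
These differ: at W=1, X=0, Y=1, Z=1, E1 = 0 but E2 = 1.

No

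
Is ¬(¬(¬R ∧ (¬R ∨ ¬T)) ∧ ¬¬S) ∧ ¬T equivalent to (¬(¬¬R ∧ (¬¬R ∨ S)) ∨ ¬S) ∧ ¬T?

Yes

E1: ¬(¬(¬R ∧ (¬R ∨ ¬T)) ∧ ¬¬S) ∧ ¬T
    = (¬R ∧ (¬R ∨ ¬T) ∨ ¬S) ∧ ¬T   [De Morgan]
    = (¬R ∨ ¬S) ∧ ¬T   [absorption]
E2: (¬(¬¬R ∧ (¬¬R ∨ S)) ∨ ¬S) ∧ ¬T
    = (¬¬¬R ∨ ¬S) ∧ ¬T   [absorption]
    = (¬R ∨ ¬S) ∧ ¬T   [double negation]
Both reduce to (¬R ∨ ¬S) ∧ ¬T, so they are equivalent.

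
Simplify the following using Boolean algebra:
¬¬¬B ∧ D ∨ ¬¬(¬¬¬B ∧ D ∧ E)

¬B ∧ D

¬¬¬B ∧ D ∨ ¬¬(¬¬¬B ∧ D ∧ E)
= ¬¬¬B ∧ D ∨ ¬¬¬B ∧ D ∧ E
= ¬¬¬B ∧ D
= ¬B ∧ D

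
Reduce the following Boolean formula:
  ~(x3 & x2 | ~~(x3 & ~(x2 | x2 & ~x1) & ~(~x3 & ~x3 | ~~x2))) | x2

~x3 | x2

~(x3 & x2 | ~~(x3 & ~(x2 | x2 & ~x1) & ~(~x3 & ~x3 | ~~x2))) | x2
= ~(x3 & x2 | ~~(x3 & ~(x2 | x2 & ~x1) & ~(~x3 | ~~x2))) | x2   (idempotence)
= ~(x3 & x2 | ~~(x3 & ~x2 & ~(~x3 | ~~x2))) | x2   (absorption)
= ~(x3 & x2 | ~~(x3 & ~x2 & x3 & ~x2)) | x2   (De Morgan)
= ~(x3 & x2 | x3 & ~x2 & x3 & ~x2) | x2   (double negation)
= ~(x3 & x2 | x3 & ~x2) | x2   (idempotence)
= ~x3 | x2   (distribution)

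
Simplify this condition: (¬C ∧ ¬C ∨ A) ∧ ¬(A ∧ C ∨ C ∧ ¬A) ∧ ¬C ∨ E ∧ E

¬C ∨ E

(¬C ∧ ¬C ∨ A) ∧ ¬(A ∧ C ∨ C ∧ ¬A) ∧ ¬C ∨ E ∧ E
= (¬C ∧ ¬C ∨ A) ∧ ¬C ∧ ¬C ∨ E ∧ E   — distribution
= ¬C ∧ ¬C ∨ E ∧ E   — absorption
= ¬C ∧ ¬C ∨ E   — idempotence
= ¬C ∨ E   — idempotence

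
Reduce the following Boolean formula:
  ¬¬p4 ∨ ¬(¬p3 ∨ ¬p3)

p4 ∨ p3

¬¬p4 ∨ ¬(¬p3 ∨ ¬p3)
= ¬¬p4 ∨ p3 ∧ p3   [De Morgan]
= ¬¬p4 ∨ p3   [idempotence]
= p4 ∨ p3   [double negation]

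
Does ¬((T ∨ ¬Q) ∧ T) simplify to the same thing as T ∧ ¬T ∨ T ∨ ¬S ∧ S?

No

E1: ¬((T ∨ ¬Q) ∧ T)
    = ¬T   — absorption
E2: T ∧ ¬T ∨ T ∨ ¬S ∧ S
    = T ∧ ¬T ∨ T   — complement / identity
    = T   — complement / identity
These differ: at Q=0, S=0, T=1, E1 = 0 but E2 = 1.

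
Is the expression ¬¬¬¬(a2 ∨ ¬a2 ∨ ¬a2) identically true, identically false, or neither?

¬¬¬¬(a2 ∨ ¬a2 ∨ ¬a2)
= ¬¬(a2 ∨ ¬a2 ∨ ¬a2)   — double negation
= ¬¬(a2 ∨ ¬a2)   — idempotence
= a2 ∨ ¬a2   — double negation
= True   — complement

identically true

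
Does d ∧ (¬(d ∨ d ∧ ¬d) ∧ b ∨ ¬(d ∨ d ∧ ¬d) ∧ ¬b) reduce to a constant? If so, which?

yes, False

d ∧ (¬(d ∨ d ∧ ¬d) ∧ b ∨ ¬(d ∨ d ∧ ¬d) ∧ ¬b)
= d ∧ ¬(d ∨ d ∧ ¬d)   [distribution]
= d ∧ ¬d   [complement / identity]
= False   [complement]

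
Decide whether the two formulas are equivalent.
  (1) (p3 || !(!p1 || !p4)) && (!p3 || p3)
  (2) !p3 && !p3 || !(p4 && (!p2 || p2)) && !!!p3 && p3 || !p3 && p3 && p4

No

E1: (p3 || !(!p1 || !p4)) && (!p3 || p3)
    = p3 || !(!p1 || !p4)   (complement / identity)
    = p3 || p1 && p4   (De Morgan)
E2: !p3 && !p3 || !(p4 && (!p2 || p2)) && !!!p3 && p3 || !p3 && p3 && p4
    = !p3 && !p3 || !(p4 && (!p2 || p2)) && !p3 && p3 || !p3 && p3 && p4   (double negation)
    = !p3 && !p3 || !p4 && !p3 && p3 || !p3 && p3 && p4   (complement / identity)
    = !p3 && !p3 || !p3 && p3   (distribution)
    = !p3   (distribution)
These differ: at p1=1, p2=0, p3=1, p4=0, E1 = 1 but E2 = 0.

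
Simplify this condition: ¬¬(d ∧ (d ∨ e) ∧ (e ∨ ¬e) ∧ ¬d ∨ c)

c

¬¬(d ∧ (d ∨ e) ∧ (e ∨ ¬e) ∧ ¬d ∨ c)
= ¬¬(d ∧ (e ∨ ¬e) ∧ ¬d ∨ c)   [absorption]
= ¬¬(d ∧ ¬d ∨ c)   [complement / identity]
= ¬¬c   [complement / identity]
= c   [double negation]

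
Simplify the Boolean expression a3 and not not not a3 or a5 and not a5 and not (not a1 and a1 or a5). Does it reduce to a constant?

False

a3 and not not not a3 or a5 and not a5 and not (not a1 and a1 or a5)
= a3 and not a3 or a5 and not a5 and not (not a1 and a1 or a5)   [double negation]
= a3 and not a3 or a5 and not a5 and not a5   [complement / identity]
= a3 and not a3 or a5 and not a5   [idempotence]
= a3 and not a3   [complement / identity]
= False   [complement]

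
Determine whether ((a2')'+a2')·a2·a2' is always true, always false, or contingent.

((a2')'+a2')·a2·a2'
= (a2+a2')·a2·a2'
= a2·a2'
= 0

always false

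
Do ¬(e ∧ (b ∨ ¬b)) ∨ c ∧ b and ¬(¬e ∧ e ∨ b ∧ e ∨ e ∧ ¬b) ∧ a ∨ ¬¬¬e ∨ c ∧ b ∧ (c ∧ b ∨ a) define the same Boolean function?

Yes

E1: ¬(e ∧ (b ∨ ¬b)) ∨ c ∧ b
    = ¬e ∨ c ∧ b
E2: ¬(¬e ∧ e ∨ b ∧ e ∨ e ∧ ¬b) ∧ a ∨ ¬¬¬e ∨ c ∧ b ∧ (c ∧ b ∨ a)
    = ¬(¬e ∧ e ∨ e) ∧ a ∨ ¬¬¬e ∨ c ∧ b ∧ (c ∧ b ∨ a)
    = ¬e ∧ a ∨ ¬¬¬e ∨ c ∧ b ∧ (c ∧ b ∨ a)
    = ¬e ∧ a ∨ ¬¬¬e ∨ c ∧ b
    = ¬e ∧ a ∨ ¬e ∨ c ∧ b
    = ¬e ∨ c ∧ b
Both reduce to ¬e ∨ c ∧ b, so they are equivalent.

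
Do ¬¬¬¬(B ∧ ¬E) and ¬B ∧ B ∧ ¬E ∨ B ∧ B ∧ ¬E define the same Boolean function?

E1: ¬¬¬¬(B ∧ ¬E)
    = ¬¬(B ∧ ¬E)   (double negation)
    = B ∧ ¬E   (double negation)
E2: ¬B ∧ B ∧ ¬E ∨ B ∧ B ∧ ¬E
    = B ∧ ¬E   (distribution)
Both reduce to B ∧ ¬E, so they are equivalent.

Yes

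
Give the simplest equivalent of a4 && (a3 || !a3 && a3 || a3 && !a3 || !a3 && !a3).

a4 && (a3 || !a3 && a3 || a3 && !a3 || !a3 && !a3)
= a4 && (a3 || !a3 && a3 || !a3)   [distribution]
= a4 && (a3 || !a3)   [complement / identity]
= a4   [complement / identity]

a4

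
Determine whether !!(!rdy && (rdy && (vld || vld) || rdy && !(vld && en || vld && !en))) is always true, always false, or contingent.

!!(!rdy && (rdy && (vld || vld) || rdy && !(vld && en || vld && !en)))
= !!(!rdy && (rdy && (vld || vld) || rdy && !vld))   [distribution]
= !!(!rdy && (rdy && vld || rdy && !vld))   [idempotence]
= !!(!rdy && rdy)   [distribution]
= !rdy && rdy   [double negation]
= false   [complement]

always false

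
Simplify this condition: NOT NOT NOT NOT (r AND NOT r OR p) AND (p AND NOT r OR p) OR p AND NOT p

NOT NOT NOT NOT (r AND NOT r OR p) AND (p AND NOT r OR p) OR p AND NOT p
= NOT NOT (r AND NOT r OR p) AND (p AND NOT r OR p) OR p AND NOT p
= NOT NOT (r AND NOT r OR p) AND p OR p AND NOT p
= (r AND NOT r OR p) AND p OR p AND NOT p
= p AND p OR p AND NOT p
= p

p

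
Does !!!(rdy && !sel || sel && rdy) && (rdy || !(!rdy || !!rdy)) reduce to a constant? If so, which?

!!!(rdy && !sel || sel && rdy) && (rdy || !(!rdy || !!rdy))
= !(rdy && !sel || sel && rdy) && (rdy || !(!rdy || !!rdy))   [double negation]
= !rdy && (rdy || !(!rdy || !!rdy))   [distribution]
= !rdy && (rdy || rdy && !rdy)   [De Morgan]
= !rdy && rdy   [complement / identity]
= false   [complement]

yes, False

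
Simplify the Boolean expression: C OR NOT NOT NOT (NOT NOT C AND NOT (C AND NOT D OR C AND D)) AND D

C OR D

C OR NOT NOT NOT (NOT NOT C AND NOT (C AND NOT D OR C AND D)) AND D
= C OR NOT NOT NOT (NOT NOT C AND NOT C) AND D   [distribution]
= C OR NOT (NOT NOT C AND NOT C) AND D   [double negation]
= C OR (NOT C OR C) AND D   [De Morgan]
= C OR D   [complement / identity]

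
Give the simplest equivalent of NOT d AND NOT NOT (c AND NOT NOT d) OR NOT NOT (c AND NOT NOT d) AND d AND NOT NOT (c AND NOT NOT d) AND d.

NOT d AND NOT NOT (c AND NOT NOT d) OR NOT NOT (c AND NOT NOT d) AND d AND NOT NOT (c AND NOT NOT d) AND d
= NOT d AND NOT NOT (c AND NOT NOT d) OR NOT NOT (c AND NOT NOT d) AND d   (idempotence)
= NOT NOT (c AND NOT NOT d)   (distribution)
= NOT NOT (c AND d)   (double negation)
= c AND d   (double negation)

c AND d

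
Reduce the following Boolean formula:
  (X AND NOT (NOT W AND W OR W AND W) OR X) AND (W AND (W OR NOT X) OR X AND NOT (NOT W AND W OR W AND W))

(X AND NOT (NOT W AND W OR W AND W) OR X) AND (W AND (W OR NOT X) OR X AND NOT (NOT W AND W OR W AND W))
= (X AND NOT (NOT W AND W OR W AND W) OR X) AND (W OR X AND NOT (NOT W AND W OR W AND W))   — absorption
= X AND NOT (NOT W AND W OR W AND W) OR X AND W   — distribution
= X AND NOT W OR X AND W   — distribution
= X   — distribution

X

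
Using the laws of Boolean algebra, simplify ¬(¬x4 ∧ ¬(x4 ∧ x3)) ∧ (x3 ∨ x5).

¬(¬x4 ∧ ¬(x4 ∧ x3)) ∧ (x3 ∨ x5)
= (x4 ∨ x4 ∧ x3) ∧ (x3 ∨ x5)   (De Morgan)
= x4 ∧ (x3 ∨ x5)   (absorption)

x4 ∧ (x3 ∨ x5)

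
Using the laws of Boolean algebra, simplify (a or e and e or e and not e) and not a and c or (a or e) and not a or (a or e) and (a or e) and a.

a or e

(a or e and e or e and not e) and not a and c or (a or e) and not a or (a or e) and (a or e) and a
= (a or e) and not a and c or (a or e) and not a or (a or e) and (a or e) and a   — distribution
= (a or e) and not a or (a or e) and (a or e) and a   — absorption
= (a or e) and not a or (a or e) and a   — absorption
= a or e   — distribution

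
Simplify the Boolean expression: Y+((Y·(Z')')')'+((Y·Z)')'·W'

Y+((Y·(Z')')')'+((Y·Z)')'·W'
= Y+((Y·Z)')'+((Y·Z)')'·W'   (double negation)
= Y+((Y·Z)')'   (absorption)
= Y+Y·Z   (double negation)
= Y   (absorption)

Y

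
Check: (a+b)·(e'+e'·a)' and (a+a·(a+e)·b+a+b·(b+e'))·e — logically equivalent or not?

E1: (a+b)·(e'+e'·a)'
    = (a+b)·(e')'   [absorption]
    = (a+b)·e   [double negation]
E2: (a+a·(a+e)·b+a+b·(b+e'))·e
    = (a+a·b+a+b·(b+e'))·e   [absorption]
    = (a+a·b+a+b)·e   [absorption]
    = (a+a+b)·e   [absorption]
    = (a+b)·e   [idempotence]
Both reduce to (a+b)·e, so they are equivalent.

Yes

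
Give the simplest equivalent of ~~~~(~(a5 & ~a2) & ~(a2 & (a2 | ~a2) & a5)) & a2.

~a5 & a2

~~~~(~(a5 & ~a2) & ~(a2 & (a2 | ~a2) & a5)) & a2
= ~~~(a5 & ~a2 | a2 & (a2 | ~a2) & a5) & a2
= ~~~(a5 & ~a2 | a2 & a5) & a2
= ~~~a5 & a2
= ~a5 & a2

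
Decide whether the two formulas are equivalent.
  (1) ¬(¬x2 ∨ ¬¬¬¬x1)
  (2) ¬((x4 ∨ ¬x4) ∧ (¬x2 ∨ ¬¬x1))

Yes

E1: ¬(¬x2 ∨ ¬¬¬¬x1)
    = ¬(¬x2 ∨ ¬¬x1)   [double negation]
    = x2 ∧ ¬x1   [De Morgan]
E2: ¬((x4 ∨ ¬x4) ∧ (¬x2 ∨ ¬¬x1))
    = ¬(¬x2 ∨ ¬¬x1)   [complement / identity]
    = x2 ∧ ¬x1   [De Morgan]
Both reduce to x2 ∧ ¬x1, so they are equivalent.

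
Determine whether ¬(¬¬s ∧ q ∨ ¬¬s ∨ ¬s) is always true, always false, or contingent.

¬(¬¬s ∧ q ∨ ¬¬s ∨ ¬s)
= ¬(¬¬s ∨ ¬s)   — absorption
= ¬s ∧ s   — De Morgan
= False   — complement

always false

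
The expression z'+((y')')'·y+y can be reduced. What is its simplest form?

z'+((y')')'·y+y
= z'+y'·y+y   — double negation
= z'+y   — complement / identity

z'+y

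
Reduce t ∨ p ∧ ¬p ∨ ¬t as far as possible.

True

t ∨ p ∧ ¬p ∨ ¬t
= t ∨ ¬t
= True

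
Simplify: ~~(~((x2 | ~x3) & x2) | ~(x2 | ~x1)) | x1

~x2 | x1

~~(~((x2 | ~x3) & x2) | ~(x2 | ~x1)) | x1
= ~~(~x2 | ~(x2 | ~x1)) | x1
= ~(x2 & (x2 | ~x1)) | x1
= ~x2 | x1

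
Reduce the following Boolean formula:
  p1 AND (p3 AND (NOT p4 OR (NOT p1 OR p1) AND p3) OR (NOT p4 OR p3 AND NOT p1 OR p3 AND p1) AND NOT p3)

p1 AND (p3 AND (NOT p4 OR (NOT p1 OR p1) AND p3) OR (NOT p4 OR p3 AND NOT p1 OR p3 AND p1) AND NOT p3)
= p1 AND (p3 AND (NOT p4 OR (NOT p1 OR p1) AND p3) OR (NOT p4 OR p3) AND NOT p3)   (distribution)
= p1 AND (p3 AND (NOT p4 OR p3) OR (NOT p4 OR p3) AND NOT p3)   (complement / identity)
= p1 AND (NOT p4 OR p3)   (distribution)

p1 AND (NOT p4 OR p3)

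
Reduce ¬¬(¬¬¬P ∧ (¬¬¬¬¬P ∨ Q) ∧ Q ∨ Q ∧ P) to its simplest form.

Q

¬¬(¬¬¬P ∧ (¬¬¬¬¬P ∨ Q) ∧ Q ∨ Q ∧ P)
= ¬¬(¬¬¬P ∧ (¬¬¬P ∨ Q) ∧ Q ∨ Q ∧ P)
= ¬¬(¬¬¬P ∧ Q ∨ Q ∧ P)
= ¬¬(¬P ∧ Q ∨ Q ∧ P)
= ¬¬Q
= Q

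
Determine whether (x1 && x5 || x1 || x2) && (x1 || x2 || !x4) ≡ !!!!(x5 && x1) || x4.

E1: (x1 && x5 || x1 || x2) && (x1 || x2 || !x4)
    = (x1 || x2) && (x1 || x2 || !x4)
    = x1 || x2
E2: !!!!(x5 && x1) || x4
    = !!(x5 && x1) || x4
    = x5 && x1 || x4
These differ: at x1=0, x2=1, x4=0, x5=0, E1 = 1 but E2 = 0.

No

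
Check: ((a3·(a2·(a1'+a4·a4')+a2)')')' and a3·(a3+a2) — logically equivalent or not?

No

E1: ((a3·(a2·(a1'+a4·a4')+a2)')')'
    = ((a3·(a2·a1'+a2)')')'   — complement / identity
    = ((a3·a2')')'   — absorption
    = a3·a2'   — double negation
E2: a3·(a3+a2)
    = a3   — absorption
These differ: at a1=0, a2=1, a3=1, a4=0, E1 = 0 but E2 = 1.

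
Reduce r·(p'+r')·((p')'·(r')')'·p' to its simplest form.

r·(p'+r')·((p')'·(r')')'·p'
= r·(p'+r')·(p'+r')·p'   — De Morgan
= r·(p'+r')·p'   — absorption
= r·p'   — absorption

r·p'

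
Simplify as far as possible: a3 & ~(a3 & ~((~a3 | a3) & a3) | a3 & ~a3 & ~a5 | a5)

a3 & ~a5

a3 & ~(a3 & ~((~a3 | a3) & a3) | a3 & ~a3 & ~a5 | a5)
= a3 & ~(a3 & ~a3 | a3 & ~a3 & ~a5 | a5)   (complement / identity)
= a3 & ~(a3 & ~a3 | a5)   (absorption)
= a3 & ~a5   (complement / identity)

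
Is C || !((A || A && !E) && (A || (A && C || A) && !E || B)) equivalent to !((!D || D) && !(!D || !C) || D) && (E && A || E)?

No

E1: C || !((A || A && !E) && (A || (A && C || A) && !E || B))
    = C || !((A || A && !E) && (A || A && !E || B))
    = C || !(A || A && !E)
    = C || !A
E2: !((!D || D) && !(!D || !C) || D) && (E && A || E)
    = !((!D || D) && D && C || D) && (E && A || E)
    = !(D && C || D) && (E && A || E)
    = !D && (E && A || E)
    = !D && E
These differ: at A=0, B=0, C=1, D=1, E=0, E1 = 1 but E2 = 0.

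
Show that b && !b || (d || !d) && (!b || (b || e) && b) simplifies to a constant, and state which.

b && !b || (d || !d) && (!b || (b || e) && b)
= b && !b || (d || !d) && (!b || b)
= b && !b || !b || b
= !b || b
= true

true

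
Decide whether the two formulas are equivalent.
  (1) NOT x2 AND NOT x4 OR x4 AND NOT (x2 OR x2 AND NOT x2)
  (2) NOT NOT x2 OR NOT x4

No

E1: NOT x2 AND NOT x4 OR x4 AND NOT (x2 OR x2 AND NOT x2)
    = NOT x2 AND NOT x4 OR x4 AND NOT x2   — complement / identity
    = NOT x2   — distribution
E2: NOT NOT x2 OR NOT x4
    = x2 OR NOT x4   — double negation
These differ: at x2=1, x4=1, E1 = 0 but E2 = 1.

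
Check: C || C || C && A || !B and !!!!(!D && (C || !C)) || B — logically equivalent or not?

No

E1: C || C || C && A || !B
    = C || C || !B
    = C || !B
E2: !!!!(!D && (C || !C)) || B
    = !!!!!D || B
    = !!!D || B
    = !D || B
These differ: at A=0, B=0, C=0, D=1, E1 = 1 but E2 = 0.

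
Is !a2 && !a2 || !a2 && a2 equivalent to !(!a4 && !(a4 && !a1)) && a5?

No

E1: !a2 && !a2 || !a2 && a2
    = !a2
E2: !(!a4 && !(a4 && !a1)) && a5
    = (a4 || a4 && !a1) && a5
    = a4 && a5
These differ: at a1=0, a2=0, a4=0, a5=0, E1 = 1 but E2 = 0.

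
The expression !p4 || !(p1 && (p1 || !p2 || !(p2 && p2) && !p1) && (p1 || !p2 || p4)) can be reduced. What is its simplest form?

!p4 || !(p1 && (p1 || !p2 || !(p2 && p2) && !p1) && (p1 || !p2 || p4))
= !p4 || !(p1 && (p1 || !p2 || !p2 && !p1) && (p1 || !p2 || p4))   (idempotence)
= !p4 || !(p1 && (p1 || !p2) && (p1 || !p2 || p4))   (absorption)
= !p4 || !(p1 && (p1 || !p2))   (absorption)
= !p4 || !p1   (absorption)

!p4 || !p1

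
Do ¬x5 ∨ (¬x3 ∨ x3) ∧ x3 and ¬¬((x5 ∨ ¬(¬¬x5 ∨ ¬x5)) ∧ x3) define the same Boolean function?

No

E1: ¬x5 ∨ (¬x3 ∨ x3) ∧ x3
    = ¬x5 ∨ x3   [complement / identity]
E2: ¬¬((x5 ∨ ¬(¬¬x5 ∨ ¬x5)) ∧ x3)
    = ¬¬((x5 ∨ ¬x5 ∧ x5) ∧ x3)   [De Morgan]
    = ¬¬(x5 ∧ x3)   [complement / identity]
    = x5 ∧ x3   [double negation]
These differ: at x3=0, x5=0, E1 = 1 but E2 = 0.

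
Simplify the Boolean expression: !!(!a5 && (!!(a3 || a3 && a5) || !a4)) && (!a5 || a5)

!a5 && (a3 || !a4)

!!(!a5 && (!!(a3 || a3 && a5) || !a4)) && (!a5 || a5)
= !a5 && (!!(a3 || a3 && a5) || !a4) && (!a5 || a5)
= !a5 && (a3 || a3 && a5 || !a4) && (!a5 || a5)
= !a5 && (a3 || !a4) && (!a5 || a5)
= !a5 && (a3 || !a4)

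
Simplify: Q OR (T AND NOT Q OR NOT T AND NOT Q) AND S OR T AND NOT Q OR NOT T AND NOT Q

Q OR (T AND NOT Q OR NOT T AND NOT Q) AND S OR T AND NOT Q OR NOT T AND NOT Q
= Q OR T AND NOT Q OR NOT T AND NOT Q   — absorption
= Q OR NOT Q   — distribution
= TRUE   — complement

TRUE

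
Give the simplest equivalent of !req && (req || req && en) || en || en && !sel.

en

!req && (req || req && en) || en || en && !sel
= !req && req || en || en && !sel   — absorption
= !req && req || en   — absorption
= en   — complement / identity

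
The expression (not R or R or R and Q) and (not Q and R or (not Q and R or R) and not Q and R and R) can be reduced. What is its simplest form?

(not R or R or R and Q) and (not Q and R or (not Q and R or R) and not Q and R and R)
= (not R or R or R and Q) and (not Q and R or not Q and R and R)   — absorption
= (not R or R) and (not Q and R or not Q and R and R)   — absorption
= not Q and R or not Q and R and R   — complement / identity
= not Q and R   — absorption

not Q and R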